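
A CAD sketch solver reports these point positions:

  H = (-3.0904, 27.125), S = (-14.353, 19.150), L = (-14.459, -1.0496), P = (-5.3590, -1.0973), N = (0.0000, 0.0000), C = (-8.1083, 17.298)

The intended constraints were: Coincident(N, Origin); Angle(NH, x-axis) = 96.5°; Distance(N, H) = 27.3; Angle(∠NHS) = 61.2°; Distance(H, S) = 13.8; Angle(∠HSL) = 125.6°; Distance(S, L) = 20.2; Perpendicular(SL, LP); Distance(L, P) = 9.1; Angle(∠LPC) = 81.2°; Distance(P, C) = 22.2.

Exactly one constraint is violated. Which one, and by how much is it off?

Distance(P, C) = 22.2 — off by 3.60.

N = (0.00, 0.00) ✓; NH at 96.50° ✓; |NH| = 27.30 ✓; ∠NHS = 61.20° ✓; |HS| = 13.80 ✓; ∠HSL = 125.6° ✓; |SL| = 20.20 ✓; ∠(SL, LP) = 90.00° ✓; |LP| = 9.100 ✓; ∠LPC = 81.20° ✓; |PC| = 18.60 ✗.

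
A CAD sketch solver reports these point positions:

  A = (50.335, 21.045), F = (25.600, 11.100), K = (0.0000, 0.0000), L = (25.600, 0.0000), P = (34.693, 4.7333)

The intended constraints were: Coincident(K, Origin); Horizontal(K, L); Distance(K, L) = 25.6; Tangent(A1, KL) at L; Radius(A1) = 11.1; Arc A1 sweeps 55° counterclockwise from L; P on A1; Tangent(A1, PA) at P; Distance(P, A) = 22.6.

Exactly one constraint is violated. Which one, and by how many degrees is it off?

Tangent(A1, PA) at P — off by 8.80°.

K = (0.00, 0.00) ✓; K.y = 0.00, L.y = 0.00 ✓; |KL| = 25.60 ✓; ∠(FL, LK) = 90.00° ✓; |FL| = 11.10 ✓; bearing(F→P) − bearing(F→L) = 55.00° ✓; |FP| = 11.10 ✓; ∠(FP, PA) = 98.80° ✗; |PA| = 22.60 ✓.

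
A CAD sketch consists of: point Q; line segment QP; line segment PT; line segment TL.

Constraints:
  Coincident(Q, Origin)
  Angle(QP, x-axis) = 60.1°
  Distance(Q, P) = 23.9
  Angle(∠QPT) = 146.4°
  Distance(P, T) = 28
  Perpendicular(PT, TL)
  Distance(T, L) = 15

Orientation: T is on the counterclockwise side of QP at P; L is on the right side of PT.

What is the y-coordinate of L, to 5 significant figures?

49.628

Q is at the origin; QP runs at 60.1° with length 23.9, so P = 23.9·(cos 60.1°, sin 60.1°) = (11.914, 20.719). ∠QPT = 146.4°, so PT runs at 60.1° + (180° − 146.4°) = 93.700° from the x-axis; with |PT| = 28.0, T = P + 28.0·(cos 93.700°, sin 93.700°) = (10.107, 48.660). The perpendicularity gives TL at right angles to PT; with |TL| = 15.0 on the right of PT, L = T + 15.0·(0.99792, 0.064532) = (25.076, 49.628). So L.y = 49.628.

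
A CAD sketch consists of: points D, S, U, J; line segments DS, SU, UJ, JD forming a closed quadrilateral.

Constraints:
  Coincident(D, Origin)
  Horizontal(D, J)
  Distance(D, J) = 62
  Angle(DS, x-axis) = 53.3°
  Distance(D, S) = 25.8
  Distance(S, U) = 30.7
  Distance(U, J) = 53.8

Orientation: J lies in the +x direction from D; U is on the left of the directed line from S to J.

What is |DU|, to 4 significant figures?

56.50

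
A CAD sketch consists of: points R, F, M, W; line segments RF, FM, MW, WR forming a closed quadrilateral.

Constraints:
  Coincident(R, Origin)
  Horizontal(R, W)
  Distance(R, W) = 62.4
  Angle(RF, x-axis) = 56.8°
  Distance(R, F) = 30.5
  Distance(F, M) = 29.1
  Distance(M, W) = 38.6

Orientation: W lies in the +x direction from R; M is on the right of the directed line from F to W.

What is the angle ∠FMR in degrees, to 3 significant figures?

69.3°

Checks: |FM| = 29.10 ✓; |MW| = 38.60 ✓.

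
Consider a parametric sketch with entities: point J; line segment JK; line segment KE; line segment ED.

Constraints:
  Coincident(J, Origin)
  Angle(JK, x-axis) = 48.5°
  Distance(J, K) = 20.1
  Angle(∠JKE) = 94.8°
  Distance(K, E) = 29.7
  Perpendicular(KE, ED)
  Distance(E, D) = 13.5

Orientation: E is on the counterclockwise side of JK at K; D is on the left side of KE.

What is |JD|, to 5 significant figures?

32.054

J is at the origin; JK runs at 48.5° with length 20.1, so K = 20.1·(cos 48.5°, sin 48.5°) = (13.319, 15.054). ∠JKE = 94.8°, so KE runs at 48.5° + (180° − 94.8°) = 133.70° from the x-axis; with |KE| = 29.7, E = K + 29.7·(cos 133.70°, sin 133.70°) = (-7.2005, 36.526). KE is perpendicular to ED; with |ED| = 13.5 on the left of KE, D = E + 13.5·(-0.72297, -0.69088) = (-16.961, 27.199). Then |JD| = |D − J| = 32.054.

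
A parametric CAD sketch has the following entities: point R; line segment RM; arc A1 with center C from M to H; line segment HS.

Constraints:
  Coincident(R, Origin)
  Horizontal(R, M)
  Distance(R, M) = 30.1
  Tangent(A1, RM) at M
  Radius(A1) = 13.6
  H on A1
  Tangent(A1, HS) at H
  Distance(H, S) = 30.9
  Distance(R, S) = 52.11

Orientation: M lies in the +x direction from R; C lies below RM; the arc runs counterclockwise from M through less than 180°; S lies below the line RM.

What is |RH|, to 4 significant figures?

23.49

Checks: R.y = 0.00, M.y = 0.00 ✓; |CH| = 13.60 ✓; ∠(CH, HS) = 90.00° ✓; |HS| = 30.90 ✓; |RS| = 52.11 ✓.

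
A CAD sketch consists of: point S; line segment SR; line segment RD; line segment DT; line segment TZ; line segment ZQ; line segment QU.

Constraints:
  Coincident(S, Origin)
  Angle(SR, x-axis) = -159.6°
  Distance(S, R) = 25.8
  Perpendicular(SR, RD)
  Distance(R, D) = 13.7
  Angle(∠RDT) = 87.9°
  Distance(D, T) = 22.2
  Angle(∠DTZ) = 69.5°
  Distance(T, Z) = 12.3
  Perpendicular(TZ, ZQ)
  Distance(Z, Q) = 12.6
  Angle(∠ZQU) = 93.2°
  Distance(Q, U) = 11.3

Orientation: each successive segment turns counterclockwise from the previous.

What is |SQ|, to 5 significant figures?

20.966

∠DTZ = 69.5° gives TZ at 133.00° from the x-axis; with |TZ| = 12.3, Z = (-7.2849, -4.3427). TZ is perpendicular to ZQ, so ZQ runs at -137.00°; with |ZQ| = 12.6, Q = (-16.500, -12.936). Then |SQ| = |Q − S| = 20.966.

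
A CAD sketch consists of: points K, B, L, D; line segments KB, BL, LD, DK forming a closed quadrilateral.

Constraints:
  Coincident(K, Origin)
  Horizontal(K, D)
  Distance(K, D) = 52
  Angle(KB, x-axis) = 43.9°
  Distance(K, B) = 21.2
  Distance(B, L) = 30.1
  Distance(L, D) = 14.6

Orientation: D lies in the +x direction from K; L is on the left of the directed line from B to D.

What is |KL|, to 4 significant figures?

47.15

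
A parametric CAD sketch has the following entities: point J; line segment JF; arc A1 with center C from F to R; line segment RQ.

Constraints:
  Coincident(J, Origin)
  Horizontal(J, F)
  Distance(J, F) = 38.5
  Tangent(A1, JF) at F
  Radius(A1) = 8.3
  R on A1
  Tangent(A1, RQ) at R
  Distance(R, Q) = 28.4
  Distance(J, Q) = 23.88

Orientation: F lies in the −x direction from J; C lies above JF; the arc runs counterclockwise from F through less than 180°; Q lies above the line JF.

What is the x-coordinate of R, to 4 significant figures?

-33.02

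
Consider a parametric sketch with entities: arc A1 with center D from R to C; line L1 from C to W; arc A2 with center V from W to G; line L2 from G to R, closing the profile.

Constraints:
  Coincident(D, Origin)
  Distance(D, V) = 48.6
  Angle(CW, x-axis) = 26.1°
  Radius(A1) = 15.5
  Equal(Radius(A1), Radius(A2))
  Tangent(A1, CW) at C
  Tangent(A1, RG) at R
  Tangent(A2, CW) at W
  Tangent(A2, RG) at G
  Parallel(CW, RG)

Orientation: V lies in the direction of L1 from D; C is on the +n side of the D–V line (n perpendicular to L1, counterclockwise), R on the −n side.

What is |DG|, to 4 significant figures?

51.01

The slot axis is L1's direction at 26.1°, so u = (cos 26.1°, sin 26.1°) = (0.8980, 0.4399) and n = (−sin 26.1°, cos 26.1°) = (-0.4399, 0.8980). D is at the origin and V lies 48.6 along u from D, so V = 48.6·u = (43.64, 21.38). Tangency of A1 to both parallel lines with radius 15.5 puts C and R at D ± 15.5·n: C = (-6.819, 13.92), R = (6.819, -13.92). Equal radii place W and G the same way about V: W = V + 15.5·n = (36.83, 35.30), G = V − 15.5·n = (50.46, 7.462). Then |DG| = |G − D| = 51.01.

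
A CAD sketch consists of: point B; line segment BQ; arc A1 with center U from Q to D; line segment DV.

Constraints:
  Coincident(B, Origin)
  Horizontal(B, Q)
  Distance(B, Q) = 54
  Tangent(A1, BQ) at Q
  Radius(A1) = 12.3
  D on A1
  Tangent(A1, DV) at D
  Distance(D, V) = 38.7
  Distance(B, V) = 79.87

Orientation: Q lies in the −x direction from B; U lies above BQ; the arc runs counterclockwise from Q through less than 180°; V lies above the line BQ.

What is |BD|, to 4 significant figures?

46.53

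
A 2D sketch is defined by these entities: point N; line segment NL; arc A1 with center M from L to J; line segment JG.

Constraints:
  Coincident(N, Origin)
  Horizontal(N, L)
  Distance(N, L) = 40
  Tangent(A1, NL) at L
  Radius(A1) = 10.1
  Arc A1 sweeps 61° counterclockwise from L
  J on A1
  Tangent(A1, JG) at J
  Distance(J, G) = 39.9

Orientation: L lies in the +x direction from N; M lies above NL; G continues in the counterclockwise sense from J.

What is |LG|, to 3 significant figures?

49.0

N is at the origin; NL is horizontal with |NL| = 40.0 and L on the +x side, so L = (40.0, 0.00). Tangency of A1 to NL means the radius ML is perpendicular to NL, so M = L + (0, 10.1) = (40.0, 10.1). On A1, L sits at bearing -90° from M; a 61° counterclockwise sweep puts J at bearing -29°, so J = M + 10.1·(cos -29°, sin -29°) = (48.8, 5.20). A1 meets JG tangentially, so MJ is at right angles to JG, so JG runs along (−sin -29°, cos -29°); with |JG| = 39.9, G = (68.2, 40.1). Then |LG| = |G − L| = 49.0.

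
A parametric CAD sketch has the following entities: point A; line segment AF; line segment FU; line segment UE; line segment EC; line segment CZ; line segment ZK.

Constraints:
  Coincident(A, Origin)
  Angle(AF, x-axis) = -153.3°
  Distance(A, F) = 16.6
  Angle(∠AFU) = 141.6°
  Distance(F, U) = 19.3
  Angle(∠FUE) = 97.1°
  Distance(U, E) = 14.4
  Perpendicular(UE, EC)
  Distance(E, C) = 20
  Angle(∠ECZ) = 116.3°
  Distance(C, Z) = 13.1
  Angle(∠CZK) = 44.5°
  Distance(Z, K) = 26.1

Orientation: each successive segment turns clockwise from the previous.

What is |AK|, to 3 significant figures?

32.6

∠ECZ = 116.3° gives CZ at -68.3° from the x-axis; with |CZ| = 13.1, Z = (-7.79, -2.97). ∠CZK = 44.5° gives ZK at 156° from the x-axis; with |ZK| = 26.1, K = (-31.7, 7.57). Then |AK| = |K − A| = 32.6.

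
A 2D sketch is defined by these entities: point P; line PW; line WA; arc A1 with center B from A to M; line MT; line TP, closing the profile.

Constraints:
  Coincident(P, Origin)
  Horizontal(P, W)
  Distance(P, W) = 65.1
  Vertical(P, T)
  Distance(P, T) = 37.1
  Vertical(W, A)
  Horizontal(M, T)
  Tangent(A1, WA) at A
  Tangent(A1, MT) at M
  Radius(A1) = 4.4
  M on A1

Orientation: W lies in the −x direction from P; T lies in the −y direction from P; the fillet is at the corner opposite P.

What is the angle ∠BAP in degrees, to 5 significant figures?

26.671°

The virtual corner opposite P is at (-65.100, -37.100). Since A1 is tangent to WA there, BA ⟂ WA and since A1 is tangent to MT there, BM ⟂ MT, with radius 4.4, so the center B sits 4.4 in from both sides at B = (-60.700, -32.700). That places the tangent points at A = (-65.100, -32.700) on WA and M = (-60.700, -37.100) on MT. Then cos ∠BAP = AB·AP / (|AB||AP|), giving 26.671°.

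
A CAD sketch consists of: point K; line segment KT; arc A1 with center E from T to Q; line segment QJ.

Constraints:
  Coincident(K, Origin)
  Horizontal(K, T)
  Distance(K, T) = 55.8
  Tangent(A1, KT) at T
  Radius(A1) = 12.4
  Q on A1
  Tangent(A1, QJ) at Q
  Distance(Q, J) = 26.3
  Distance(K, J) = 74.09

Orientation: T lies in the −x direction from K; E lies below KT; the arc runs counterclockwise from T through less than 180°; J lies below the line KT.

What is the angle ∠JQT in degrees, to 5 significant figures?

128.35°

Checks: |EQ| = 12.40 ✓; ∠(EQ, QJ) = 90.00° ✓; |QJ| = 26.30 ✓; |KJ| = 74.09 ✓.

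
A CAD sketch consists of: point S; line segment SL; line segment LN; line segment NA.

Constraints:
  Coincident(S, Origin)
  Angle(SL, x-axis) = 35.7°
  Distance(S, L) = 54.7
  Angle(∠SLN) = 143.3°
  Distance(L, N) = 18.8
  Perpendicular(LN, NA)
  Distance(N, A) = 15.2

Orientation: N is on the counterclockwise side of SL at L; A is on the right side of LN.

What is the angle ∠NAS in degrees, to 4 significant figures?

52.61°

S is at the origin; SL runs at 35.7° with length 54.7, so L = 54.7·(cos 35.7°, sin 35.7°) = (44.42, 31.92). ∠SLN = 143.3°, so LN runs at 35.7° + (180° − 143.3°) = 72.40° from the x-axis; with |LN| = 18.8, N = L + 18.8·(cos 72.40°, sin 72.40°) = (50.11, 49.84). LN is perpendicular to NA; with |NA| = 15.2 on the right of LN, A = N + 15.2·(0.9532, -0.3024) = (64.59, 45.24). Then cos ∠NAS = AN·AS / (|AN||AS|), giving 52.61°.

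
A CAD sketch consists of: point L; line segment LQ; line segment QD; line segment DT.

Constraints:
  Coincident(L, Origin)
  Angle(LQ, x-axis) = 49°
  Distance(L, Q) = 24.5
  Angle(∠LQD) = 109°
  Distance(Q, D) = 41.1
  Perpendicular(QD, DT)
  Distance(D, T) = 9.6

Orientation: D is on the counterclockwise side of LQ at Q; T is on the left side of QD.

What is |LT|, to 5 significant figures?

50.917

L is at the origin; LQ runs at 49.0° with length 24.5, so Q = 24.5·(cos 49.0°, sin 49.0°) = (16.073, 18.490). ∠LQD = 109.0°, so QD runs at 49.0° + (180° − 109.0°) = 120.00° from the x-axis; with |QD| = 41.1, D = Q + 41.1·(cos 120.00°, sin 120.00°) = (-4.4766, 54.084). QD is perpendicular to DT; with |DT| = 9.6 on the left of QD, T = D + 9.6·(-0.86603, -0.50000) = (-12.790, 49.284). Then |LT| = |T − L| = 50.917.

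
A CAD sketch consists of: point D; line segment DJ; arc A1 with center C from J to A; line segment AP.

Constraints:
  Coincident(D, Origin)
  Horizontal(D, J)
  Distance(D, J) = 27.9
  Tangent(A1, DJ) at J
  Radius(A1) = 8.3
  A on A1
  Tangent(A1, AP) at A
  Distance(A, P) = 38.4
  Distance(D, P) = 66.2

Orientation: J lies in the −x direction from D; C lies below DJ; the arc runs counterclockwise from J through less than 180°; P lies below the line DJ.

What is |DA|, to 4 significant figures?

35.17

D is at the origin; D and J share the same y with |DJ| = 27.9 and J on the −x side, so J = (-27.90, 0.000). Since A1 is tangent to DJ there, CJ ⟂ DJ, so C = J + (0, -8.3) = (-27.90, -8.300). Since CA ⟂ AP (tangency), |CP| = √(8.3² + 38.4²) = 39.29 regardless of where A sits on A1. So P lies on both circle(D, 66.2) and circle(C, 39.29); the below-DJ intersection is P = (-55.18, -36.57). A is the foot of the tangent from P: A = (-34.95, -3.928).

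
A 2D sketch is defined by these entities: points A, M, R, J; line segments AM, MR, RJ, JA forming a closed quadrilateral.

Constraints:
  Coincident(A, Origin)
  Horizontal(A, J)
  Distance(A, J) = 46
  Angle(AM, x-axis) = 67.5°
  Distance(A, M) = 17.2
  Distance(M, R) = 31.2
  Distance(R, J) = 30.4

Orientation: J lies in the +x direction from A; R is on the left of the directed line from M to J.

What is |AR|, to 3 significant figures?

45.2

Checks: |MR| = 31.20 ✓; |RJ| = 30.40 ✓.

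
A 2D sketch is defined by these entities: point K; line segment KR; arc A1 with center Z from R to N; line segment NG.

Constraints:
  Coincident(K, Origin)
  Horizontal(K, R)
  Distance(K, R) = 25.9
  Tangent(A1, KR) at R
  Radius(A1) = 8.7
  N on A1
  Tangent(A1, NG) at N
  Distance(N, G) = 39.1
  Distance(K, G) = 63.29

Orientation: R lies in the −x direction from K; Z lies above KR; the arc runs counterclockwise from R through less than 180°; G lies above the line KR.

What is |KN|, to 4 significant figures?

24.42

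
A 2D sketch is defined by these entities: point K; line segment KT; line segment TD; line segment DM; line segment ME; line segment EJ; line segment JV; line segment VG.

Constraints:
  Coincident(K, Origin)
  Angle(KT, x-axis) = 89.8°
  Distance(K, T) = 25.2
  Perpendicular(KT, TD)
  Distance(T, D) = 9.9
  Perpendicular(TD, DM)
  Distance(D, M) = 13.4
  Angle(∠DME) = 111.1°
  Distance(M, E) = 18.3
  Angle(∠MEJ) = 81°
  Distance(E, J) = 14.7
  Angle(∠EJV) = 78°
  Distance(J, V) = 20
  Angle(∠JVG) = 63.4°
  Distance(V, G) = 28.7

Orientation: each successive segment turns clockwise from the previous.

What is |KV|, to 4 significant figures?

21.91

∠MEJ = 81.0° gives EJ at 101.9° from the x-axis; with |EJ| = 14.7, J = (-10.19, 19.62). ∠EJV = 78.0° gives JV at -0.1000° from the x-axis; with |JV| = 20.0, V = (9.814, 19.59). Then |KV| = |V − K| = 21.91.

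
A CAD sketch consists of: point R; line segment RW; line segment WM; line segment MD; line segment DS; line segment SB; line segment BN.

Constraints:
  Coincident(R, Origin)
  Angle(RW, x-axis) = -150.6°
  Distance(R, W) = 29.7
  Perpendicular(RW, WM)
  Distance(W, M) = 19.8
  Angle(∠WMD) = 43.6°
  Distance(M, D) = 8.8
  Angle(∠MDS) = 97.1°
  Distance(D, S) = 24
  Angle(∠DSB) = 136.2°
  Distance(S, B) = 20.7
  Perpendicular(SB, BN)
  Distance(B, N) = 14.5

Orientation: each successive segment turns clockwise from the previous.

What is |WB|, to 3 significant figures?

30.6

R is at the origin; RW runs at -150.6° with length 29.7, so W = (-25.9, -14.6). RW ⟂ WM, so WM runs at 119°; with |WM| = 19.8, M = (-35.6, 2.67). ∠WMD = 43.6° gives MD at -17.0° from the x-axis; with |MD| = 8.8, D = (-27.2, 0.0973). ∠MDS = 97.1° gives DS at -99.9° from the x-axis; with |DS| = 24.0, S = (-31.3, -23.5). ∠DSB = 136.2° gives SB at -144° from the x-axis; with |SB| = 20.7, B = (-48.0, -35.8). Then |WB| = |B − W| = 30.6.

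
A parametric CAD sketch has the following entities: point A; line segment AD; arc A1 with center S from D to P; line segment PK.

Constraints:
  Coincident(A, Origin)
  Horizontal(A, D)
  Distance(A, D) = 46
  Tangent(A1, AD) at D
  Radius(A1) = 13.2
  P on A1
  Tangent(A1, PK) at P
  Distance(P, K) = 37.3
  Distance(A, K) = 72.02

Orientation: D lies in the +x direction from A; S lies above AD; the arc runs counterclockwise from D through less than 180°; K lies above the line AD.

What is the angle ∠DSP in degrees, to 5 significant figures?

104.92°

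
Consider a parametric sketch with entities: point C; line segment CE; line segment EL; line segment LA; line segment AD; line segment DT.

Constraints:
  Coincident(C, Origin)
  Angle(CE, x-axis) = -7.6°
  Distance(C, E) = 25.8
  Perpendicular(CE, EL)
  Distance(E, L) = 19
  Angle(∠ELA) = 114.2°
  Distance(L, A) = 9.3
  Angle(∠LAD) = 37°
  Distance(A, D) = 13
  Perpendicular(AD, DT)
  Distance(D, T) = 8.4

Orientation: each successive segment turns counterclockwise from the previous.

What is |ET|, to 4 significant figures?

16.30

∠LAD = 37.0° gives AD at -68.80° from the x-axis; with |AD| = 13.0, D = (24.88, 8.201). AD is perpendicular to DT, so DT runs at 21.20°; with |DT| = 8.4, T = (32.71, 11.24). Then |ET| = |T − E| = 16.30.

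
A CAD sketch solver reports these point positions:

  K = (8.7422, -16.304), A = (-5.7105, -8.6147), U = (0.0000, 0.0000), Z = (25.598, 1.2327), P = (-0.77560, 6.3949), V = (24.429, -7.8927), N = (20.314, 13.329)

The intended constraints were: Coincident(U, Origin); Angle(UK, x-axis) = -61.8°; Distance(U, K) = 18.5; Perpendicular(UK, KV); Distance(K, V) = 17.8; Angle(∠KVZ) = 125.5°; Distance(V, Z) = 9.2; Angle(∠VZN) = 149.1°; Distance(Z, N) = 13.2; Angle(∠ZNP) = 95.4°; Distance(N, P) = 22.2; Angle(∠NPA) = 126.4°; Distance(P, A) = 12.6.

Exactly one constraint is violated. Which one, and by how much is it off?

Distance(P, A) = 12.6 — off by 3.20.

U = (0.00, 0.00) ✓; UK at -61.80° ✓; |UK| = 18.50 ✓; ∠(UK, KV) = 90.00° ✓; |KV| = 17.80 ✓; ∠KVZ = 125.5° ✓; |VZ| = 9.200 ✓; ∠VZN = 149.1° ✓; |ZN| = 13.20 ✓; ∠ZNP = 95.40° ✓; |NP| = 22.20 ✓; ∠NPA = 126.4° ✓; |PA| = 15.80 ✗.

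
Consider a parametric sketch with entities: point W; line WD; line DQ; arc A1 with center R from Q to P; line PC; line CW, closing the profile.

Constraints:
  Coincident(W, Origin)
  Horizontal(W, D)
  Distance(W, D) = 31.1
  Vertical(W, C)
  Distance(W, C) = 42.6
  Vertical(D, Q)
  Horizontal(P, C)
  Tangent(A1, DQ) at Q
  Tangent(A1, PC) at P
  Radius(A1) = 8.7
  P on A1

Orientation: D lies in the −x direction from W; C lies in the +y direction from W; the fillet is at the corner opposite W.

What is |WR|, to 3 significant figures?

40.6

W is at the origin; W and D share the same y with |WD| = 31.1 and D on the −x side, so D = (-31.1, 0.00). WC is vertical with |WC| = 42.6 and C on the +y side, so C = (0.00, 42.6). The virtual corner opposite W is at (-31.1, 42.6). The tangent condition forces RQ to be normal to DQ and A1 meets PC tangentially, so RP is at right angles to PC, with radius 8.7, so the center R sits 8.7 in from both sides at R = (-22.4, 33.9). Then |WR| = |R − W| = 40.6.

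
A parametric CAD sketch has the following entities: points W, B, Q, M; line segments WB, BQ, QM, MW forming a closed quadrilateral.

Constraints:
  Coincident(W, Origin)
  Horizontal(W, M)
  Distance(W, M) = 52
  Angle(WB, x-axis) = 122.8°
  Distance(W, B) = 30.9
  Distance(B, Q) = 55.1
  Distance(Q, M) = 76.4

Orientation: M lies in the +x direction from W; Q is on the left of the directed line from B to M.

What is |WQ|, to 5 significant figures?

70.928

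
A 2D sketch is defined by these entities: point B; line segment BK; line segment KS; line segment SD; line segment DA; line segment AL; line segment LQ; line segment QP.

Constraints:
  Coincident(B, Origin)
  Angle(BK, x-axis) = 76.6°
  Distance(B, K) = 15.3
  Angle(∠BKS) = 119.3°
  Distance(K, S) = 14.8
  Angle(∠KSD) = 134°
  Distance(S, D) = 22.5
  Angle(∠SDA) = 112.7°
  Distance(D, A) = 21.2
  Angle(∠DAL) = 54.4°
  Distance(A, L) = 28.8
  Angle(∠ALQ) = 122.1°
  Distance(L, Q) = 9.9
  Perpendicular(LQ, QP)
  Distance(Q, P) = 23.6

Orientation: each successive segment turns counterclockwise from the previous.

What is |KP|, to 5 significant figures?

35.113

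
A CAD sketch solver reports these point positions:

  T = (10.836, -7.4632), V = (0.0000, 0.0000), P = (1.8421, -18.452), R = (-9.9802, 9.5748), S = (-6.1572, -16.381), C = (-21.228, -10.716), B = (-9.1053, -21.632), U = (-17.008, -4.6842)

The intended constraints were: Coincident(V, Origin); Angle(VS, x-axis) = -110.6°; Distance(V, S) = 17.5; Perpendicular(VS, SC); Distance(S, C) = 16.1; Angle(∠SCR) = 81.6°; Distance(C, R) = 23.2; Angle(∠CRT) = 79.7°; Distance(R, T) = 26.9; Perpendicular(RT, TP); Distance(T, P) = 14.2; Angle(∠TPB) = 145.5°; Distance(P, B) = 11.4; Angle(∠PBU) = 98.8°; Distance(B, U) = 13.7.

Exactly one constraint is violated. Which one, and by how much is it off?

Distance(B, U) = 13.7 — off by 5.00.

V = (0.00, 0.00) ✓; VS at -110.6° ✓; |VS| = 17.50 ✓; ∠(VS, SC) = 90.00° ✓; |SC| = 16.10 ✓; ∠SCR = 81.60° ✓; |CR| = 23.20 ✓; ∠CRT = 79.70° ✓; |RT| = 26.90 ✓; ∠(RT, TP) = 90.00° ✓; |TP| = 14.20 ✓; ∠TPB = 145.5° ✓; |PB| = 11.40 ✓; ∠PBU = 98.80° ✓; |BU| = 18.70 ✗.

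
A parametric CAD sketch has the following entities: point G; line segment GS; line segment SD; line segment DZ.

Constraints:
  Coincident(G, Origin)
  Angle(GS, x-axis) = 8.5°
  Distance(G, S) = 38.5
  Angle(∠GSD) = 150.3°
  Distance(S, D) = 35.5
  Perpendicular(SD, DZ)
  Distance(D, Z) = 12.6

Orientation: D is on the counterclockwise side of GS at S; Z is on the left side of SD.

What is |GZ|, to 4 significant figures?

69.25

∠GSD = 150.3°, so SD runs at 8.5° + (180° − 150.3°) = 38.20° from the x-axis; with |SD| = 35.5, D = S + 35.5·(cos 38.20°, sin 38.20°) = (65.98, 27.64). The perpendicularity gives DZ at right angles to SD; with |DZ| = 12.6 on the left of SD, Z = D + 12.6·(-0.6184, 0.7859) = (58.18, 37.55). Then |GZ| = |Z − G| = 69.25.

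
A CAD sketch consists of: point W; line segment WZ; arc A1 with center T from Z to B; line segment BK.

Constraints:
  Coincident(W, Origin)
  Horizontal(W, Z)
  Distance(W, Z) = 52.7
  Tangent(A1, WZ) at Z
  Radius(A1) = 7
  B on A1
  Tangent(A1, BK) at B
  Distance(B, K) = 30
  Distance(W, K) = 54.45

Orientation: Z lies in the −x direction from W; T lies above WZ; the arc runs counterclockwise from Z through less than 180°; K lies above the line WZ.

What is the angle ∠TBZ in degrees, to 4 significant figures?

49.38°

Checks: |TB| = 7.000 ✓; ∠(TB, BK) = 90.00° ✓; |BK| = 30.00 ✓; |WK| = 54.45 ✓.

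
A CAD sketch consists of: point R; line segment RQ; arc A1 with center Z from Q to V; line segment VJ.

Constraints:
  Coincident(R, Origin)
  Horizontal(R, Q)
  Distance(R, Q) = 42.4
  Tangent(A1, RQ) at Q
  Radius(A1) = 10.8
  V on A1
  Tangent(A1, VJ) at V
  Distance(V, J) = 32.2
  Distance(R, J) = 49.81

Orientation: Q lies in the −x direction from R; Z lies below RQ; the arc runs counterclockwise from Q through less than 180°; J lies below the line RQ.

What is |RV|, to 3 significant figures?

53.4

Checks: |ZV| = 10.80 ✓; ∠(ZV, VJ) = 90.00° ✓; |VJ| = 32.20 ✓; |RJ| = 49.81 ✓.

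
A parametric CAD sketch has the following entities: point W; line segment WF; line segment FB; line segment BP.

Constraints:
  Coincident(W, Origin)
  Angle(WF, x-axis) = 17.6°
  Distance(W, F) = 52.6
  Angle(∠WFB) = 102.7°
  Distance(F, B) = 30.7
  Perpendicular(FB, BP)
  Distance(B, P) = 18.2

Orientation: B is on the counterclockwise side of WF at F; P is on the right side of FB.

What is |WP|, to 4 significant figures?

81.35

W is at the origin; WF runs at 17.6° with length 52.6, so F = 52.6·(cos 17.6°, sin 17.6°) = (50.14, 15.90). ∠WFB = 102.7°, so FB runs at 17.6° + (180° − 102.7°) = 94.90° from the x-axis; with |FB| = 30.7, B = F + 30.7·(cos 94.90°, sin 94.90°) = (47.52, 46.49). The perpendicularity gives BP at right angles to FB; with |BP| = 18.2 on the right of FB, P = B + 18.2·(0.9963, 0.08542) = (65.65, 48.05). Then |WP| = |P − W| = 81.35.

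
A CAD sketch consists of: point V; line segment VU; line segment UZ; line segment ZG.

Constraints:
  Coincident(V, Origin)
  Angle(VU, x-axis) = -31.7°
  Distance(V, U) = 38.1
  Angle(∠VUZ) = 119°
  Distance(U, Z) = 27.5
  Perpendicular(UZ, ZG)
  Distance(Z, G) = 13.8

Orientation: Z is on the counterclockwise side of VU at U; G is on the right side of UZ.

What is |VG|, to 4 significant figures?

65.83

V is at the origin; VU runs at -31.7° with length 38.1, so U = 38.1·(cos -31.7°, sin -31.7°) = (32.42, -20.02). ∠VUZ = 119.0°, so UZ runs at -31.7° + (180° − 119.0°) = 29.30° from the x-axis; with |UZ| = 27.5, Z = U + 27.5·(cos 29.30°, sin 29.30°) = (56.40, -6.562). UZ is perpendicular to ZG; with |ZG| = 13.8 on the right of UZ, G = Z + 13.8·(0.4894, -0.8721) = (63.15, -18.60). Then |VG| = |G − V| = 65.83.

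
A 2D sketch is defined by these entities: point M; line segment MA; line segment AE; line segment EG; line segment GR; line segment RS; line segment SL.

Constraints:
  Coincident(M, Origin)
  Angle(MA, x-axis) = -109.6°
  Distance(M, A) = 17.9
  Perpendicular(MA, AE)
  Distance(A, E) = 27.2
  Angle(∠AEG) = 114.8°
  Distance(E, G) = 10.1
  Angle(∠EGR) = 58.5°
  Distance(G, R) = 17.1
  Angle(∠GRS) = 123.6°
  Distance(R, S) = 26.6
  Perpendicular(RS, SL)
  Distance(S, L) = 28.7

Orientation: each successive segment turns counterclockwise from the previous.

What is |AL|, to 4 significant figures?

40.71

M is at the origin; MA runs at -109.6° with length 17.9, so A = (-6.005, -16.86). MA is perpendicular to AE, so AE runs at -19.60°; with |AE| = 27.2, E = (19.62, -25.99). ∠AEG = 114.8° gives EG at 45.60° from the x-axis; with |EG| = 10.1, G = (26.69, -18.77). ∠EGR = 58.5° gives GR at 167.1° from the x-axis; with |GR| = 17.1, R = (10.02, -14.95). ∠GRS = 123.6° gives RS at -136.5° from the x-axis; with |RS| = 26.6, S = (-9.277, -33.26). RS is perpendicular to SL, so SL runs at -46.50°; with |SL| = 28.7, L = (10.48, -54.08). Then |AL| = |L − A| = 40.71.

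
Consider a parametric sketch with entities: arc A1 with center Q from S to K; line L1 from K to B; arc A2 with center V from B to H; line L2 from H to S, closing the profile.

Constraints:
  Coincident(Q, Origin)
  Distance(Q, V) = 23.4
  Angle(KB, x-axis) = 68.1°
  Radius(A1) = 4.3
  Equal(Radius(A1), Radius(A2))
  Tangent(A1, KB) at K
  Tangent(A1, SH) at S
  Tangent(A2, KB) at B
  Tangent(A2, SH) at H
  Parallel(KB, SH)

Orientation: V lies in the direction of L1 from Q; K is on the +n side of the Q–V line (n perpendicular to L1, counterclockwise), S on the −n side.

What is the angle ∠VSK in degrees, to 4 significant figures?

79.59°

The slot axis is L1's direction at 68.1°, so u = (cos 68.1°, sin 68.1°) = (0.3730, 0.9278) and n = (−sin 68.1°, cos 68.1°) = (-0.9278, 0.3730). Q is at the origin and V lies 23.4 along u from Q, so V = 23.4·u = (8.728, 21.71). Tangency of A1 to both parallel lines with radius 4.3 puts K and S at Q ± 4.3·n: K = (-3.990, 1.604), S = (3.990, -1.604). Then cos ∠VSK = SV·SK / (|SV||SK|), giving 79.59°.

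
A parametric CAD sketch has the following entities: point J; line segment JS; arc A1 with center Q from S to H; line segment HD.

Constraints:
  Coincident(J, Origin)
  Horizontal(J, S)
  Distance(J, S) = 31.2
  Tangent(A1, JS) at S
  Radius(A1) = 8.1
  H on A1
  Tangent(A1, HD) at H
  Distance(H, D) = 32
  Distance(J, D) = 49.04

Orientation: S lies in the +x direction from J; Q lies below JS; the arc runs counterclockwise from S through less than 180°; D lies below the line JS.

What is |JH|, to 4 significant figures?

24.89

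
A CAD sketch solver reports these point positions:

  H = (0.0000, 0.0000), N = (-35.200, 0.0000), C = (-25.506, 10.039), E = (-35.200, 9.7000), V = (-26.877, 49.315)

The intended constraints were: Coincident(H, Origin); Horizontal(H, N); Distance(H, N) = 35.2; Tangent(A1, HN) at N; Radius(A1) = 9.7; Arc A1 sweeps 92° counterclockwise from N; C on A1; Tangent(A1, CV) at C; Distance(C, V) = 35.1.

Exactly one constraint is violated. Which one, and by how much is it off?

Distance(C, V) = 35.1 — off by 4.20.

H = (0.00, 0.00) ✓; H.y = 0.00, N.y = 0.00 ✓; |HN| = 35.20 ✓; ∠(EN, NH) = 90.00° ✓; |EN| = 9.700 ✓; bearing(E→C) − bearing(E→N) = 92.00° ✓; |EC| = 9.700 ✓; ∠(EC, CV) = 90.00° ✓; |CV| = 39.30 ✗.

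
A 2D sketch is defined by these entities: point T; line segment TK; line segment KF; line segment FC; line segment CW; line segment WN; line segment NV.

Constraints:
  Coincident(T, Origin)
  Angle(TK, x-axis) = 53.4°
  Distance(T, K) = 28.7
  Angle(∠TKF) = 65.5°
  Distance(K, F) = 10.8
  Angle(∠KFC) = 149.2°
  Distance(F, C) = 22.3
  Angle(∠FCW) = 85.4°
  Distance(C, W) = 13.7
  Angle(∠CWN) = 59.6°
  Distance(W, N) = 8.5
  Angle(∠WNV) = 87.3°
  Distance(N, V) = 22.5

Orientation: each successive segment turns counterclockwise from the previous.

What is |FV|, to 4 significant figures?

29.42

T is at the origin; TK runs at 53.4° with length 28.7, so K = (17.11, 23.04). ∠TKF = 65.5° gives KF at 167.9° from the x-axis; with |KF| = 10.8, F = (6.552, 25.30). ∠KFC = 149.2° gives FC at -161.3° from the x-axis; with |FC| = 22.3, C = (-14.57, 18.16). ∠FCW = 85.4° gives CW at -66.70° from the x-axis; with |CW| = 13.7, W = (-9.152, 5.572). ∠CWN = 59.6° gives WN at 53.70° from the x-axis; with |WN| = 8.5, N = (-4.120, 12.42). ∠WNV = 87.3° gives NV at 146.4° from the x-axis; with |NV| = 22.5, V = (-22.86, 24.87). Then |FV| = |V − F| = 29.42.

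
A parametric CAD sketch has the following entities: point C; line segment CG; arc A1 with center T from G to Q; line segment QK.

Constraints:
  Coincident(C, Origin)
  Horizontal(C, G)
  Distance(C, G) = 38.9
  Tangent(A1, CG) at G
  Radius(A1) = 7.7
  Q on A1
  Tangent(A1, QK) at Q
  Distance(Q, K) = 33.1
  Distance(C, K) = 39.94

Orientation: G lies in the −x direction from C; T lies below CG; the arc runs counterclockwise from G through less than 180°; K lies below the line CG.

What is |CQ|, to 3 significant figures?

46.0

C is at the origin; C and G share the same y with |CG| = 38.9 and G on the −x side, so G = (-38.9, 0.00). Since A1 is tangent to CG there, TG ⟂ CG, so T = G + (0, -7.7) = (-38.9, -7.70). Since TQ ⟂ QK (tangency), |TK| = √(7.7² + 33.1²) = 34.0 regardless of where Q sits on A1. So K lies on both circle(C, 39.94) and circle(T, 34.0); the below-CG intersection is K = (-18.9, -35.2). Q is the foot of the tangent from K: Q = (-43.9, -13.5).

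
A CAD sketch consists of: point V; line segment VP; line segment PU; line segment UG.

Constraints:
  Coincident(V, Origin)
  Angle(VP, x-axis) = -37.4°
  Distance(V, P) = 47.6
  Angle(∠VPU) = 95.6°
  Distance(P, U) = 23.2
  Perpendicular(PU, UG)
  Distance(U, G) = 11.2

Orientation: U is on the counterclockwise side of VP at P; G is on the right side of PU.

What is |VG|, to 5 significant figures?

64.855

∠VPU = 95.6°, so PU runs at -37.4° + (180° − 95.6°) = 47.000° from the x-axis; with |PU| = 23.2, U = P + 23.2·(cos 47.000°, sin 47.000°) = (53.636, -11.944). PU is perpendicular to UG; with |UG| = 11.2 on the right of PU, G = U + 11.2·(0.73135, -0.68200) = (61.828, -19.582). Then |VG| = |G − V| = 64.855.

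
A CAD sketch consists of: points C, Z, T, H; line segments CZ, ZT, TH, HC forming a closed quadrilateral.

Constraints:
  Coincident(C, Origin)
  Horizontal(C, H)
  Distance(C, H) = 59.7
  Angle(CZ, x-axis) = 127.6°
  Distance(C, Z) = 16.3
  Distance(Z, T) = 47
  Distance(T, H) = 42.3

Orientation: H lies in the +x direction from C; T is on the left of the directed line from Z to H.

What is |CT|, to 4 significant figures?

46.19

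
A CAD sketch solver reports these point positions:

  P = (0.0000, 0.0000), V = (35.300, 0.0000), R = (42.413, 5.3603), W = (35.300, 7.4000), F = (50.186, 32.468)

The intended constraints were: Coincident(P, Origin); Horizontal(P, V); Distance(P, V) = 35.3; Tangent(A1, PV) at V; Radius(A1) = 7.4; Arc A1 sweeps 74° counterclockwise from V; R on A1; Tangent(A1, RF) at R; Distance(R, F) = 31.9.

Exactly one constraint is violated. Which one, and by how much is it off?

Distance(R, F) = 31.9 — off by 3.70.

P = (0.00, 0.00) ✓; P.y = 0.00, V.y = 0.00 ✓; |PV| = 35.30 ✓; ∠(WV, VP) = 90.00° ✓; |WV| = 7.400 ✓; bearing(W→R) − bearing(W→V) = 74.00° ✓; |WR| = 7.400 ✓; ∠(WR, RF) = 90.00° ✓; |RF| = 28.20 ✗.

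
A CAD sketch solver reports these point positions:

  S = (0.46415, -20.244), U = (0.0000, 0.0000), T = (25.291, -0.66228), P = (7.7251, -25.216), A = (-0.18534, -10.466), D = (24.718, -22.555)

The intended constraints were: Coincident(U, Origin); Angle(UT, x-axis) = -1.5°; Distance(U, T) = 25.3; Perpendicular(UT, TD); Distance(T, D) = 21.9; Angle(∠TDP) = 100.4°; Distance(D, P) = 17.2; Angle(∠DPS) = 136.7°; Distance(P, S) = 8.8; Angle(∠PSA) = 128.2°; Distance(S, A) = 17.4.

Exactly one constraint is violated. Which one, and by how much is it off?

Distance(S, A) = 17.4 — off by 7.60.

U = (0.00, 0.00) ✓; UT at -1.500° ✓; |UT| = 25.30 ✓; ∠(UT, TD) = 90.00° ✓; |TD| = 21.90 ✓; ∠TDP = 100.4° ✓; |DP| = 17.20 ✓; ∠DPS = 136.7° ✓; |PS| = 8.800 ✓; ∠PSA = 128.2° ✓; |SA| = 9.800 ✗.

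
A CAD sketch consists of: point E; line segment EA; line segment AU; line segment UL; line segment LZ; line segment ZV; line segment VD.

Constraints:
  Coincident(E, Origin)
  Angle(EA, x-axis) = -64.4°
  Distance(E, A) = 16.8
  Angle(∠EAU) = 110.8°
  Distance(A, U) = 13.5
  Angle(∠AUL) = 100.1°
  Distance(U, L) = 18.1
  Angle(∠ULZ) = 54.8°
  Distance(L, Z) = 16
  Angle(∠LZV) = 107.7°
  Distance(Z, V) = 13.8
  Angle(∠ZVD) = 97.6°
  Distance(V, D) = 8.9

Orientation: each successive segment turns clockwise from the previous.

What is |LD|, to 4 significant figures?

20.85

∠LZV = 107.7° gives ZV at -51.00° from the x-axis; with |ZV| = 13.8, V = (6.448, -19.85). ∠ZVD = 97.6° gives VD at -133.4° from the x-axis; with |VD| = 8.9, D = (0.3324, -26.32). Then |LD| = |D − L| = 20.85.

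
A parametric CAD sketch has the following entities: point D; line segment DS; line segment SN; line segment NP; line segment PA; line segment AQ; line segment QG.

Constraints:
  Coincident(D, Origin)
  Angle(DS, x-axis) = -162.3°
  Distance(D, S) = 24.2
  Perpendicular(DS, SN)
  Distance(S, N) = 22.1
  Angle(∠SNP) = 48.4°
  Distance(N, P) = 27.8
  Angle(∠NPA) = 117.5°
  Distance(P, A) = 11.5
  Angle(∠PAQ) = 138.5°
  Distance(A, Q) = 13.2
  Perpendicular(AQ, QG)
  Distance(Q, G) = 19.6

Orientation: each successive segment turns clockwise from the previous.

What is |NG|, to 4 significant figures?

21.27

∠PAQ = 138.5° gives AQ at -127.9° from the x-axis; with |AQ| = 13.2, Q = (-11.74, -19.46). The perpendicularity gives QG at right angles to AQ, so QG runs at 142.1°; with |QG| = 19.6, G = (-27.21, -7.420). Then |NG| = |G − N| = 21.27.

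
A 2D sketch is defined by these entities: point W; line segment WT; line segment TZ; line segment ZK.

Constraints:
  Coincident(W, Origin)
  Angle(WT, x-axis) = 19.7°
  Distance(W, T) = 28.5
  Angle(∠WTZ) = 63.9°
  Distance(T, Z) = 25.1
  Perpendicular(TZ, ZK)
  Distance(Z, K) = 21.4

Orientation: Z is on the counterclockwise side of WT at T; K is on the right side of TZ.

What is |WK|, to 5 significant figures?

48.644

∠WTZ = 63.9°, so TZ runs at 19.7° + (180° − 63.9°) = 135.80° from the x-axis; with |TZ| = 25.1, Z = T + 25.1·(cos 135.80°, sin 135.80°) = (8.8375, 27.106). TZ ⟂ ZK; with |ZK| = 21.4 on the right of TZ, K = Z + 21.4·(0.69717, 0.71691) = (23.757, 42.448). Then |WK| = |K − W| = 48.644.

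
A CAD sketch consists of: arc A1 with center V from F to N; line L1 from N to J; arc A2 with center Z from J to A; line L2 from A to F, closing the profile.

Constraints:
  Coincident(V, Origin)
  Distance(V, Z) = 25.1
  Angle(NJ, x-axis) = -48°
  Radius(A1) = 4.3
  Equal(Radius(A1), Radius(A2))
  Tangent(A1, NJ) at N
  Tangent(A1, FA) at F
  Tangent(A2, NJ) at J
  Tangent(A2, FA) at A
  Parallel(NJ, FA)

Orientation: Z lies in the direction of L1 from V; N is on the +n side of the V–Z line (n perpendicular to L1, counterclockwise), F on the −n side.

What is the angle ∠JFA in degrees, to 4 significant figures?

18.91°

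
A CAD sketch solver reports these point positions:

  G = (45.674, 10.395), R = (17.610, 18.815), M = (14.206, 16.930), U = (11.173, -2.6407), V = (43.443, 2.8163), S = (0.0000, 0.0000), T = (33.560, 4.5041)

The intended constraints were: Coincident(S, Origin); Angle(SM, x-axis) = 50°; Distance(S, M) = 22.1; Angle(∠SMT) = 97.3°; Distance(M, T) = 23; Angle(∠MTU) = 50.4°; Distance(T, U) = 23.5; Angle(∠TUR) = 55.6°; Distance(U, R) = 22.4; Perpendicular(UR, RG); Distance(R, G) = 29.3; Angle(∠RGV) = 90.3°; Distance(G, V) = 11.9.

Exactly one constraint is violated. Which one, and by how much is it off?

Distance(G, V) = 11.9 — off by 4.00.

S = (0.00, 0.00) ✓; SM at 50.00° ✓; |SM| = 22.10 ✓; ∠SMT = 97.30° ✓; |MT| = 23.00 ✓; ∠MTU = 50.40° ✓; |TU| = 23.50 ✓; ∠TUR = 55.60° ✓; |UR| = 22.40 ✓; ∠(UR, RG) = 90.00° ✓; |RG| = 29.30 ✓; ∠RGV = 90.30° ✓; |GV| = 7.900 ✗.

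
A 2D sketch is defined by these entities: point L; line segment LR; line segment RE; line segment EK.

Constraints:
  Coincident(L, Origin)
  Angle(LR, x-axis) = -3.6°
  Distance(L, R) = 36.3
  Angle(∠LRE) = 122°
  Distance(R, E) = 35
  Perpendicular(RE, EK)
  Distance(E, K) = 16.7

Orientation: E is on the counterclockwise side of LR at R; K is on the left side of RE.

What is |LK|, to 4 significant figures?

56.03

∠LRE = 122.0°, so RE runs at -3.6° + (180° − 122.0°) = 54.40° from the x-axis; with |RE| = 35.0, E = R + 35.0·(cos 54.40°, sin 54.40°) = (56.60, 26.18). The perpendicularity gives EK at right angles to RE; with |EK| = 16.7 on the left of RE, K = E + 16.7·(-0.8131, 0.5821) = (43.02, 35.90). Then |LK| = |K − L| = 56.03.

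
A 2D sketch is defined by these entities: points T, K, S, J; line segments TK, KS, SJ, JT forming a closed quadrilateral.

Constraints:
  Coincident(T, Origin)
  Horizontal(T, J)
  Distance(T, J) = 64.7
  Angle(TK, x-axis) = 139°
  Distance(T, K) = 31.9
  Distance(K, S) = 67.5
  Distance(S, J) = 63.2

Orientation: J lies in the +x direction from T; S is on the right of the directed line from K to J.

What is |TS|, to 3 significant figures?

37.9

T is at the origin; T and J share the same y with |TJ| = 64.7 and J in +x, so J = (64.7, 0). TK runs at 139.0° with |TK| = 31.9, so K = (-24.1, 20.9). S is determined by |KS| = 67.5 and |SJ| = 63.2 together: it lies at the intersection of circle(K, 67.5) and circle(J, 63.2). With |KJ| = 91.2, the foot of the radical line on KJ is 48.7 from K and the perpendicular offset is √(67.5² − 48.7²) = 46.8. Taking the right-of-KJ solution: S = (12.6, -35.7).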